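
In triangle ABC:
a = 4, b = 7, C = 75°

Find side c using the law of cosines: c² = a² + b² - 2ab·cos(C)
c² = 4² + 7² − 2·4·7·cos(75°)
cos(75°) ≈ 0.258819
c² ≈ 16 + 49 − 56·(0.258819) ≈ 65 − 14.4939 ≈ 50.5061
c ≈ √50.5061 ≈ 7.10677

c = 7.107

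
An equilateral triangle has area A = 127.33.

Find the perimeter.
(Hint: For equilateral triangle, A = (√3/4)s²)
A = (√3/4)s²  ⇒  s² = 4A/√3 = 4·127.33/√3 = 509.32/1.73205 ≈ 294.056
s ≈ √294.056 ≈ 17.1481
Perimeter = 3s ≈ 3·17.1481 ≈ 51.4442

Perimeter = 51.44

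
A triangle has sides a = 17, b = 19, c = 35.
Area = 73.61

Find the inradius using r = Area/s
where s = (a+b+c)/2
s = (17 + 19 + 35)/2 = 71/2 = 35.5
r = Area/s = 73.61/35.5 ≈ 2.07352

r = 2.074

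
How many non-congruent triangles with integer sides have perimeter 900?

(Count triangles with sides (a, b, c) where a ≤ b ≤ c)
Let a ≤ b ≤ c with a + b + c = 900. The only binding inequality is a + b > c, i.e. 900 − c > c, so c < 900/2; and c ≥ 900/3 since c is the largest side.
So 300 ≤ c ≤ 449. For each c, b runs from ⌈(900 − c)/2⌉ up to c (then a = 900 − b − c satisfies 1 ≤ a ≤ b automatically), giving c − ⌈(900 − c)/2⌉ + 1 choices.
Summing over c: 1 + 2 + 4 + 5 + … + 223 + 224  (150 terms, c = 300, …, 449) = 16875
Check (closed form: nearest integer to p²/48 for even p, (p+3)²/48 for odd p): 900²/48 = 810000/48 ≈ 16875.00 → 16875

16875 triangles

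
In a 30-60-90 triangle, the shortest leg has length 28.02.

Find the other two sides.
In a 30-60-90 triangle the sides are in ratio 1 : √3 : 2 (short leg : long leg : hypotenuse).
Long leg = 28.02·√3 ≈ 28.02·1.73205 ≈ 48.5321
Hypotenuse = 2·28.02 = 56.04

Long leg = 28.02√3 = 48.53, Hypotenuse = 56.04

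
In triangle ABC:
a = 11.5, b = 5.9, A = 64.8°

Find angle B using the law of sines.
a/sin(A) = b/sin(B)  ⇒  sin(B) = b·sin(A)/a = 5.9·sin(64.8°)/11.5
sin(64.8°) ≈ 0.904827
sin(B) ≈ 5.9·0.904827/11.5 ≈ 5.33848/11.5 ≈ 0.464216
B = arcsin(0.464216) ≈ 27.6595°
(Since b ≤ a we need B ≤ A, so the obtuse alternative 180° − 27.6595° ≈ 152.341° is rejected.)

B = 27.66°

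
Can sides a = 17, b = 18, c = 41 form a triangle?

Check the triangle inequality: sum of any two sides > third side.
a + b vs c: 17 + 18 = 35 ≤ 41  ✗
a + c vs b: 17 + 41 = 58 > 18  ✓
b + c vs a: 18 + 41 = 59 > 17  ✓

No: 17 + 18 = 35 is not > 41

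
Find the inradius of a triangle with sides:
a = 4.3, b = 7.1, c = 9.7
r = Area/s where s is the semi-perimeter.
s = (4.3 + 7.1 + 9.7)/2 = 21.1/2 = 10.55
Area = √(s(s−a)(s−b)(s−c)) = √(10.55·6.25·3.45·0.85) ≈ √193.362 ≈ 13.9055
r ≈ 13.9055/10.55 ≈ 1.31805

r = 1.318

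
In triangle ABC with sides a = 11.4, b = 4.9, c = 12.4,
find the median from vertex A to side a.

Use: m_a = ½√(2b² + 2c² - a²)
m_a = ½√(2·4.9² + 2·12.4² − 11.4²) = ½√(2·24.01 + 2·153.76 − 129.96) = ½√(48.02 + 307.52 − 129.96) = ½√225.58
√225.58 ≈ 15.0193, so m_a ≈ 7.50966

m_a = 7.51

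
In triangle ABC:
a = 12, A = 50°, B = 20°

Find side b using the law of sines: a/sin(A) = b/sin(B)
a/sin(A) = b/sin(B)  ⇒  b = a·sin(B)/sin(A) = 12·sin(20°)/sin(50°)
sin(20°) ≈ 0.34202, sin(50°) ≈ 0.766044
b ≈ 12·0.34202/0.766044 ≈ 4.10424/0.766044 ≈ 5.35771

b = 5.358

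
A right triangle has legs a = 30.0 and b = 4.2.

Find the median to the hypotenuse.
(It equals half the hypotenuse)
Hypotenuse c = √(a² + b²) = √(900 + 17.64) = √917.64 ≈ 30.2926
Median to hypotenuse = c/2 ≈ 30.2926/2 ≈ 15.1463

Median = 15.15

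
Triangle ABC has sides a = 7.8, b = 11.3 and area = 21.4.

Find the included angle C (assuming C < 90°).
Area = ½·a·b·sin(C)  ⇒  sin(C) = 2·Area/(a·b) = 2·21.4/(7.8·11.3) = 42.8/88.14 ≈ 0.485591
C = arcsin(0.485591) ≈ 29.0512° (taking the acute solution since C < 90°)

C = 29.05°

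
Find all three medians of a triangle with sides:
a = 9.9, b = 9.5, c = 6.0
Median formula: m_a = ½√(2b² + 2c² − a²) (and cyclically). a² = 98.01, b² = 90.25, c² = 36.
m_a = ½√(2·90.25 + 2·36 − 98.01) = ½√154.49 ≈ ½·12.4294 ≈ 6.2147
m_b = ½√(2·98.01 + 2·36 − 90.25) = ½√177.77 ≈ ½·13.333 ≈ 6.66652
m_c = ½√(2·98.01 + 2·90.25 − 36) = ½√340.52 ≈ ½·18.4532 ≈ 9.22659

m_a = 6.215, m_b = 6.667, m_c = 9.227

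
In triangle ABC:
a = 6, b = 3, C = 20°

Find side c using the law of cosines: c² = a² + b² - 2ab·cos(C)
c² = 6² + 3² − 2·6·3·cos(20°)
cos(20°) ≈ 0.939693
c² ≈ 36 + 9 − 36·(0.939693) ≈ 45 − 33.8289 ≈ 11.1711
c ≈ √11.1711 ≈ 3.34231

c = 3.342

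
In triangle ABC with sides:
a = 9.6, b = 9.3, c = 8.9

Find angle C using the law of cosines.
c² = a² + b² − 2ab·cos(C)  ⇒  cos(C) = (a² + b² − c²)/(2ab)
cos(C) = (9.6² + 9.3² − 8.9²)/(2·9.6·9.3) = (92.16 + 86.49 − 79.21)/178.56 = 99.44/178.56 ≈ 0.5569
C = arccos(0.5569) ≈ 56.1583°

C = 56.16°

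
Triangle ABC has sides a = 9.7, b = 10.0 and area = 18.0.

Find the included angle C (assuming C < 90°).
Area = ½·a·b·sin(C)  ⇒  sin(C) = 2·Area/(a·b) = 2·18.0/(9.7·10.0) = 36/97 ≈ 0.371134
C = arcsin(0.371134) ≈ 21.7856° (taking the acute solution since C < 90°)

C = 21.79°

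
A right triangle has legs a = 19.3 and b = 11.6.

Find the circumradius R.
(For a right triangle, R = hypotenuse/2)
Hypotenuse c = √(a² + b²) = √(372.49 + 134.56) = √507.05 ≈ 22.5178
R = c/2 ≈ 22.5178/2 ≈ 11.2589

R = 11.26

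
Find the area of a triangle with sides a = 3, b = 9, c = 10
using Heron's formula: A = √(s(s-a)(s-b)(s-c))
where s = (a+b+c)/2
s = (3 + 9 + 10)/2 = 22/2 = 11
s − a = 8, s − b = 2, s − c = 1
s(s−a)(s−b)(s−c) = 11·8·2·1 = 176
Area = √176 ≈ 13.2665

s = 11.0, Area = 13.27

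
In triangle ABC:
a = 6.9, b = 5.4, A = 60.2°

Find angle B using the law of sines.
a/sin(A) = b/sin(B)  ⇒  sin(B) = b·sin(A)/a = 5.4·sin(60.2°)/6.9
sin(60.2°) ≈ 0.867765
sin(B) ≈ 5.4·0.867765/6.9 ≈ 4.68593/6.9 ≈ 0.679121
B = arcsin(0.679121) ≈ 42.775°
(Since b ≤ a we need B ≤ A, so the obtuse alternative 180° − 42.775° ≈ 137.225° is rejected.)

B = 42.77°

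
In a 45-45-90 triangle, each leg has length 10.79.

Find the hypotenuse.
In a 45-45-90 triangle the sides are in ratio 1 : 1 : √2, so hypotenuse = leg·√2.
Hypotenuse = 10.79·√2 ≈ 10.79·1.41421 ≈ 15.2594

Hypotenuse = 10.79√2 = 15.26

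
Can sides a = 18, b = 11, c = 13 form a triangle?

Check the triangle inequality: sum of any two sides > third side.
a + b vs c: 18 + 11 = 29 > 13  ✓
a + c vs b: 18 + 13 = 31 > 11  ✓
b + c vs a: 11 + 13 = 24 > 18  ✓

Yes, triangle inequality satisfied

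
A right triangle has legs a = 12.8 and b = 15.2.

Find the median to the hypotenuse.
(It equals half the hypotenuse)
Hypotenuse c = √(a² + b²) = √(163.84 + 231.04) = √394.88 ≈ 19.8716
Median to hypotenuse = c/2 ≈ 19.8716/2 ≈ 9.93579

Median = 9.936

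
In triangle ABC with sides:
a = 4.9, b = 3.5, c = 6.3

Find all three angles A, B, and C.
Law of cosines for each angle (a² = 24.01, b² = 12.25, c² = 39.69):
cos(A) = (b² + c² − a²)/(2bc) = (12.25 + 39.69 − 24.01)/(2·3.5·6.3) = 27.93/44.1 ≈ 0.633333  ⇒  A ≈ 50.7035°
cos(B) = (a² + c² − b²)/(2ac) = (24.01 + 39.69 − 12.25)/(2·4.9·6.3) = 51.45/61.74 ≈ 0.833333  ⇒  B ≈ 33.5573°
cos(C) = (a² + b² − c²)/(2ab) = (24.01 + 12.25 − 39.69)/(2·4.9·3.5) = -3.43/34.3 ≈ -0.1  ⇒  C ≈ 95.7392°
Check: A + B + C ≈ 180°

A = 50.7°, B = 33.56°, C = 95.74°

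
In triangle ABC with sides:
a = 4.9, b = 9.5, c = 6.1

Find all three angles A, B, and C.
Law of cosines for each angle (a² = 24.01, b² = 90.25, c² = 37.21):
cos(A) = (b² + c² − a²)/(2bc) = (90.25 + 37.21 − 24.01)/(2·9.5·6.1) = 103.45/115.9 ≈ 0.89258  ⇒  A ≈ 26.8008°
cos(B) = (a² + c² − b²)/(2ac) = (24.01 + 37.21 − 90.25)/(2·4.9·6.1) = -29.03/59.78 ≈ -0.485614  ⇒  B ≈ 119.053°
cos(C) = (a² + b² − c²)/(2ab) = (24.01 + 90.25 − 37.21)/(2·4.9·9.5) = 77.05/93.1 ≈ 0.827605  ⇒  C ≈ 34.1465°
Check: A + B + C ≈ 180°

A = 26.8°, B = 119.1°, C = 34.15°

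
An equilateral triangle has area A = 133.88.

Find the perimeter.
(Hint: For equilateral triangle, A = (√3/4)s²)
A = (√3/4)s²  ⇒  s² = 4A/√3 = 4·133.88/√3 = 535.52/1.73205 ≈ 309.183
s ≈ √309.183 ≈ 17.5836
Perimeter = 3s ≈ 3·17.5836 ≈ 52.7508

Perimeter = 52.75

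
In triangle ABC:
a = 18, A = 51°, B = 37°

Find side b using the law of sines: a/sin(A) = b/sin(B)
a/sin(A) = b/sin(B)  ⇒  b = a·sin(B)/sin(A) = 18·sin(37°)/sin(51°)
sin(37°) ≈ 0.601815, sin(51°) ≈ 0.777146
b ≈ 18·0.601815/0.777146 ≈ 10.8327/0.777146 ≈ 13.939

b = 13.94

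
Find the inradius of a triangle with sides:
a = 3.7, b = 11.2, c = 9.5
r = Area/s where s is the semi-perimeter.
s = (3.7 + 11.2 + 9.5)/2 = 24.4/2 = 12.2
Area = √(s(s−a)(s−b)(s−c)) = √(12.2·8.5·1·2.7) ≈ √279.99 ≈ 16.7329
r ≈ 16.7329/12.2 ≈ 1.37155

r = 1.372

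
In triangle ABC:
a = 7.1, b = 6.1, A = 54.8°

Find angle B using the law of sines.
a/sin(A) = b/sin(B)  ⇒  sin(B) = b·sin(A)/a = 6.1·sin(54.8°)/7.1
sin(54.8°) ≈ 0.817145
sin(B) ≈ 6.1·0.817145/7.1 ≈ 4.98458/7.1 ≈ 0.702054
B = arcsin(0.702054) ≈ 44.592°
(Since b ≤ a we need B ≤ A, so the obtuse alternative 180° − 44.592° ≈ 135.408° is rejected.)

B = 44.59°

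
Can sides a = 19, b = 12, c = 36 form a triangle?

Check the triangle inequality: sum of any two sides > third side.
a + b vs c: 19 + 12 = 31 ≤ 36  ✗
a + c vs b: 19 + 36 = 55 > 12  ✓
b + c vs a: 12 + 36 = 48 > 19  ✓

No: 19 + 12 = 31 is not > 36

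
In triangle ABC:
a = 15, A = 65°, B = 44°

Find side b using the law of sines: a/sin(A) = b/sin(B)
a/sin(A) = b/sin(B)  ⇒  b = a·sin(B)/sin(A) = 15·sin(44°)/sin(65°)
sin(44°) ≈ 0.694658, sin(65°) ≈ 0.906308
b ≈ 15·0.694658/0.906308 ≈ 10.4199/0.906308 ≈ 11.4971

b = 11.5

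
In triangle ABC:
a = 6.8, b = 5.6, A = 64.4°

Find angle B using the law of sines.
a/sin(A) = b/sin(B)  ⇒  sin(B) = b·sin(A)/a = 5.6·sin(64.4°)/6.8
sin(64.4°) ≈ 0.901833
sin(B) ≈ 5.6·0.901833/6.8 ≈ 5.05026/6.8 ≈ 0.742686
B = arcsin(0.742686) ≈ 47.9607°
(Since b ≤ a we need B ≤ A, so the obtuse alternative 180° − 47.9607° ≈ 132.039° is rejected.)

B = 47.96°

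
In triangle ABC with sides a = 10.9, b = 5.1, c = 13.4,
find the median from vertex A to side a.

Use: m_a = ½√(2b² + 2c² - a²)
m_a = ½√(2·5.1² + 2·13.4² − 10.9²) = ½√(2·26.01 + 2·179.56 − 118.81) = ½√(52.02 + 359.12 − 118.81) = ½√292.33
√292.33 ≈ 17.0977, so m_a ≈ 8.54883

m_a = 8.549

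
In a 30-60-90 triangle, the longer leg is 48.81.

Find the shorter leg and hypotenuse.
In a 30-60-90 triangle the sides are in ratio 1 : √3 : 2, so short leg = long leg/√3 and hypotenuse = 2·(short leg).
Short leg = 48.81/√3 ≈ 48.81/1.73205 ≈ 28.1805
Hypotenuse = 2·28.1805 ≈ 56.3609

Short leg = 28.18, Hypotenuse = 56.36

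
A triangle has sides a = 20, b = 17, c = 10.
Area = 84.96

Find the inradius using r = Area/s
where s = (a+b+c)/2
s = (20 + 17 + 10)/2 = 47/2 = 23.5
r = Area/s = 84.96/23.5 ≈ 3.61532

r = 3.615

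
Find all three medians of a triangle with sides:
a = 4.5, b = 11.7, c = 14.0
Median formula: m_a = ½√(2b² + 2c² − a²) (and cyclically). a² = 20.25, b² = 136.89, c² = 196.
m_a = ½√(2·136.89 + 2·196 − 20.25) = ½√645.53 ≈ ½·25.4073 ≈ 12.7036
m_b = ½√(2·20.25 + 2·196 − 136.89) = ½√295.61 ≈ ½·17.1933 ≈ 8.59666
m_c = ½√(2·20.25 + 2·136.89 − 196) = ½√118.28 ≈ ½·10.8757 ≈ 5.43783

m_a = 12.7, m_b = 8.597, m_c = 5.438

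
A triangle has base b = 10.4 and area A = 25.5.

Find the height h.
A = ½·b·h  ⇒  h = 2A/b = 2·25.5/10.4 = 51/10.4 ≈ 4.90385

h = 4.904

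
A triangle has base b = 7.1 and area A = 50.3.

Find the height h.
A = ½·b·h  ⇒  h = 2A/b = 2·50.3/7.1 = 100.6/7.1 ≈ 14.169

h = 14.17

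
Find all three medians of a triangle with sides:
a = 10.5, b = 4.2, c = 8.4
Median formula: m_a = ½√(2b² + 2c² − a²) (and cyclically). a² = 110.25, b² = 17.64, c² = 70.56.
m_a = ½√(2·17.64 + 2·70.56 − 110.25) = ½√66.15 ≈ ½·8.13327 ≈ 4.06663
m_b = ½√(2·110.25 + 2·70.56 − 17.64) = ½√343.98 ≈ ½·18.5467 ≈ 9.27335
m_c = ½√(2·110.25 + 2·17.64 − 70.56) = ½√185.22 ≈ ½·13.6096 ≈ 6.80478

m_a = 4.067, m_b = 9.273, m_c = 6.805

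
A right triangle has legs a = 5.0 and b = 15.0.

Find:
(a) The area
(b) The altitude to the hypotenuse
(a) The legs are perpendicular, so Area = ½·a·b = ½·5.0·15.0 = ½·75 = 37.5
(b) Hypotenuse c = √(a² + b²) = √(25 + 225) = √250 ≈ 15.8114
    Area = ½·c·h_c  ⇒  h_c = 2·Area/c = 75/15.8114 ≈ 4.74342

Area = 37.5, h_c = 4.743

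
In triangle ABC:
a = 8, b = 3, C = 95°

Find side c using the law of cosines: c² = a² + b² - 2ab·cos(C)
c² = 8² + 3² − 2·8·3·cos(95°)
cos(95°) ≈ -0.0871557
c² ≈ 64 + 9 − 48·(-0.0871557) ≈ 73 + 4.18348 ≈ 77.1835
c ≈ √77.1835 ≈ 8.78541

c = 8.785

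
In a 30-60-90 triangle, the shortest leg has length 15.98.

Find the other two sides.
In a 30-60-90 triangle the sides are in ratio 1 : √3 : 2 (short leg : long leg : hypotenuse).
Long leg = 15.98·√3 ≈ 15.98·1.73205 ≈ 27.6782
Hypotenuse = 2·15.98 = 31.96

Long leg = 15.98√3 = 27.68, Hypotenuse = 31.96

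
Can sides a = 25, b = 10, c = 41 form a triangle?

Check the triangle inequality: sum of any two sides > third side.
a + b vs c: 25 + 10 = 35 ≤ 41  ✗
a + c vs b: 25 + 41 = 66 > 10  ✓
b + c vs a: 10 + 41 = 51 > 25  ✓

No: 25 + 10 = 35 is not > 41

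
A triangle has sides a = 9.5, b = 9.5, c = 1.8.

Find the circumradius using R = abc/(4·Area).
First find the area with Heron's formula.
s = (9.5 + 9.5 + 1.8)/2 = 10.4
Area = √(s(s−a)(s−b)(s−c)) = √(10.4·0.9·0.9·8.6) ≈ √72.4464 ≈ 8.51155
abc = 9.5·9.5·1.8 = 162.45
R = abc/(4·Area) ≈ 162.45/(4·8.51155) = 162.45/34.0462 ≈ 4.77146

R = 4.771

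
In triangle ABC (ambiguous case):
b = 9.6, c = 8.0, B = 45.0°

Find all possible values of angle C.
b/sin(B) = c/sin(C)  ⇒  sin(C) = c·sin(B)/b = 8.0·sin(45.0°)/9.6
sin(45.0°) ≈ 0.707107
sin(C) ≈ 8.0·0.707107/9.6 ≈ 5.65685/9.6 ≈ 0.589256
Candidate 1: C₁ = arcsin(0.589256) ≈ 36.1042°  →  A = 180° − 45.0° − 36.1042° ≈ 98.8958° > 0, valid
Candidate 2: C₂ = 180° − C₁ ≈ 143.896°  →  A = 180° − 45.0° − 143.896° ≈ -8.8958° ≤ 0, not a valid triangle

C = 36.1° (one solution)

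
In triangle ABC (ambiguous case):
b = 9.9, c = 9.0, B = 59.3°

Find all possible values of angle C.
b/sin(B) = c/sin(C)  ⇒  sin(C) = c·sin(B)/b = 9.0·sin(59.3°)/9.9
sin(59.3°) ≈ 0.859852
sin(C) ≈ 9.0·0.859852/9.9 ≈ 7.73867/9.9 ≈ 0.781684
Candidate 1: C₁ = arcsin(0.781684) ≈ 51.415°  →  A = 180° − 59.3° − 51.415° ≈ 69.285° > 0, valid
Candidate 2: C₂ = 180° − C₁ ≈ 128.585°  →  A = 180° − 59.3° − 128.585° ≈ -7.885° ≤ 0, not a valid triangle

C = 51.42° (one solution)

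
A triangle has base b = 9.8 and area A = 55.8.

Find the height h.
A = ½·b·h  ⇒  h = 2A/b = 2·55.8/9.8 = 111.6/9.8 ≈ 11.3878

h = 11.39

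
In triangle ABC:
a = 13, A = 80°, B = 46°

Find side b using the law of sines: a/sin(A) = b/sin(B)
a/sin(A) = b/sin(B)  ⇒  b = a·sin(B)/sin(A) = 13·sin(46°)/sin(80°)
sin(46°) ≈ 0.71934, sin(80°) ≈ 0.984808
b ≈ 13·0.71934/0.984808 ≈ 9.35142/0.984808 ≈ 9.49568

b = 9.496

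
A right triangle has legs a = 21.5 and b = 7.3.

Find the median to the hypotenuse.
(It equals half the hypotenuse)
Hypotenuse c = √(a² + b²) = √(462.25 + 53.29) = √515.54 ≈ 22.7055
Median to hypotenuse = c/2 ≈ 22.7055/2 ≈ 11.3528

Median = 11.35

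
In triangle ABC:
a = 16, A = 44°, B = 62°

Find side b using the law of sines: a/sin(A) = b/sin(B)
a/sin(A) = b/sin(B)  ⇒  b = a·sin(B)/sin(A) = 16·sin(62°)/sin(44°)
sin(62°) ≈ 0.882948, sin(44°) ≈ 0.694658
b ≈ 16·0.882948/0.694658 ≈ 14.1272/0.694658 ≈ 20.3368

b = 20.34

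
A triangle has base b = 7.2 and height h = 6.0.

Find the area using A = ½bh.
A = ½·b·h = ½·7.2·6.0 = ½·43.2 = 21.6

Area = 21.6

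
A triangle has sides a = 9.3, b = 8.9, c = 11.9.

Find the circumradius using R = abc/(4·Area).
First find the area with Heron's formula.
s = (9.3 + 8.9 + 11.9)/2 = 15.05
Area = √(s(s−a)(s−b)(s−c)) = √(15.05·5.75·6.15·3.15) ≈ √1676.45 ≈ 40.9444
abc = 9.3·8.9·11.9 = 984.963
R = abc/(4·Area) ≈ 984.963/(4·40.9444) = 984.963/163.778 ≈ 6.01402

R = 6.014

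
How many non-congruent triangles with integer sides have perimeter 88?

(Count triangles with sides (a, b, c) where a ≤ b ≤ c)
Let a ≤ b ≤ c with a + b + c = 88. The only binding inequality is a + b > c, i.e. 88 − c > c, so c < 88/2; and c ≥ 88/3 since c is the largest side.
So 30 ≤ c ≤ 43. For each c, b runs from ⌈(88 − c)/2⌉ up to c (then a = 88 − b − c satisfies 1 ≤ a ≤ b automatically), giving c − ⌈(88 − c)/2⌉ + 1 choices.
Summing over c: 2 + 3 + 5 + 6 + … + 20 + 21  (14 terms, c = 30, …, 43) = 161
Check (closed form: nearest integer to p²/48 for even p, (p+3)²/48 for odd p): 88²/48 = 7744/48 ≈ 161.33 → 161

161 triangles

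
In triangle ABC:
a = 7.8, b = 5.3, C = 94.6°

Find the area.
Two sides and the included angle (SAS): A = ½·a·b·sin(C) = ½·7.8·5.3·sin(94.6°)
sin(94.6°) ≈ 0.996779
A ≈ ½·41.34·0.996779 = 20.67·0.996779 ≈ 20.6034

Area = 20.6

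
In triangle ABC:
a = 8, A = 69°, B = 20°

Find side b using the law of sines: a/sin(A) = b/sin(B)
a/sin(A) = b/sin(B)  ⇒  b = a·sin(B)/sin(A) = 8·sin(20°)/sin(69°)
sin(20°) ≈ 0.34202, sin(69°) ≈ 0.93358
b ≈ 8·0.34202/0.93358 ≈ 2.73616/0.93358 ≈ 2.93083

b = 2.931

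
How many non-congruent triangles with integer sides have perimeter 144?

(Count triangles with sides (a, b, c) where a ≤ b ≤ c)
Let a ≤ b ≤ c with a + b + c = 144. The only binding inequality is a + b > c, i.e. 144 − c > c, so c < 144/2; and c ≥ 144/3 since c is the largest side.
So 48 ≤ c ≤ 71. For each c, b runs from ⌈(144 − c)/2⌉ up to c (then a = 144 − b − c satisfies 1 ≤ a ≤ b automatically), giving c − ⌈(144 − c)/2⌉ + 1 choices.
Summing over c: 1 + 2 + 4 + 5 + … + 34 + 35  (24 terms, c = 48, …, 71) = 432
Check (closed form: nearest integer to p²/48 for even p, (p+3)²/48 for odd p): 144²/48 = 20736/48 ≈ 432.00 → 432

432 triangles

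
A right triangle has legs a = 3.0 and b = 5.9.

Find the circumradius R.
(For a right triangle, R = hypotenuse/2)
Hypotenuse c = √(a² + b²) = √(9 + 34.81) = √43.81 ≈ 6.61891
R = c/2 ≈ 6.61891/2 ≈ 3.30946

R = 3.309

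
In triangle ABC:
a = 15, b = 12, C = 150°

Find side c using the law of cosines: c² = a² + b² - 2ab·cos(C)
c² = 15² + 12² − 2·15·12·cos(150°)
cos(150°) ≈ -0.866025
c² ≈ 225 + 144 − 360·(-0.866025) ≈ 369 + 311.769 ≈ 680.769
c ≈ √680.769 ≈ 26.0916

c = 26.09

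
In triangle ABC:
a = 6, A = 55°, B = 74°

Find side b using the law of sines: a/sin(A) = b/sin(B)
a/sin(A) = b/sin(B)  ⇒  b = a·sin(B)/sin(A) = 6·sin(74°)/sin(55°)
sin(74°) ≈ 0.961262, sin(55°) ≈ 0.819152
b ≈ 6·0.961262/0.819152 ≈ 5.76757/0.819152 ≈ 7.0409

b = 7.041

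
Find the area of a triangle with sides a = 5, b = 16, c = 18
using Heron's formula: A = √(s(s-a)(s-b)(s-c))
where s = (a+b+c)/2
s = (5 + 16 + 18)/2 = 39/2 = 19.5
s − a = 14.5, s − b = 3.5, s − c = 1.5
s(s−a)(s−b)(s−c) = 19.5·14.5·3.5·1.5 = 1484.4375
Area = √1484.4375 ≈ 38.5284

s = 19.5, Area = 38.53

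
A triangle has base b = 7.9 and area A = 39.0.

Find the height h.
A = ½·b·h  ⇒  h = 2A/b = 2·39.0/7.9 = 78/7.9 ≈ 9.87342

h = 9.873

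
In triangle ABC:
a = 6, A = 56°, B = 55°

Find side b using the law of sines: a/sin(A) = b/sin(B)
a/sin(A) = b/sin(B)  ⇒  b = a·sin(B)/sin(A) = 6·sin(55°)/sin(56°)
sin(55°) ≈ 0.819152, sin(56°) ≈ 0.829038
b ≈ 6·0.819152/0.829038 ≈ 4.91491/0.829038 ≈ 5.92846

b = 5.928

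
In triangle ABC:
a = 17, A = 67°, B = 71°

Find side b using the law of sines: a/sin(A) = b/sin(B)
a/sin(A) = b/sin(B)  ⇒  b = a·sin(B)/sin(A) = 17·sin(71°)/sin(67°)
sin(71°) ≈ 0.945519, sin(67°) ≈ 0.920505
b ≈ 17·0.945519/0.920505 ≈ 16.0738/0.920505 ≈ 17.462

b = 17.46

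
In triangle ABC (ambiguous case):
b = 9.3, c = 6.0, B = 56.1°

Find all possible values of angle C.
b/sin(B) = c/sin(C)  ⇒  sin(C) = c·sin(B)/b = 6.0·sin(56.1°)/9.3
sin(56.1°) ≈ 0.830012
sin(C) ≈ 6.0·0.830012/9.3 ≈ 4.98007/9.3 ≈ 0.535492
Candidate 1: C₁ = arcsin(0.535492) ≈ 32.3773°  →  A = 180° − 56.1° − 32.3773° ≈ 91.5227° > 0, valid
Candidate 2: C₂ = 180° − C₁ ≈ 147.623°  →  A = 180° − 56.1° − 147.623° ≈ -23.7227° ≤ 0, not a valid triangle

C = 32.38° (one solution)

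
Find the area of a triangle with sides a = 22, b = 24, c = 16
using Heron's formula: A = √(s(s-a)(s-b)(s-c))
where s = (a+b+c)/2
s = (22 + 24 + 16)/2 = 62/2 = 31
s − a = 9, s − b = 7, s − c = 15
s(s−a)(s−b)(s−c) = 31·9·7·15 = 29295
Area = √29295 ≈ 171.158

s = 31.0, Area = 171.2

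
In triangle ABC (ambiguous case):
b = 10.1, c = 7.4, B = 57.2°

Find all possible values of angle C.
b/sin(B) = c/sin(C)  ⇒  sin(C) = c·sin(B)/b = 7.4·sin(57.2°)/10.1
sin(57.2°) ≈ 0.840567
sin(C) ≈ 7.4·0.840567/10.1 ≈ 6.22019/10.1 ≈ 0.615861
Candidate 1: C₁ = arcsin(0.615861) ≈ 38.0145°  →  A = 180° − 57.2° − 38.0145° ≈ 84.7855° > 0, valid
Candidate 2: C₂ = 180° − C₁ ≈ 141.986°  →  A = 180° − 57.2° − 141.986° ≈ -19.1855° ≤ 0, not a valid triangle

C = 38.01° (one solution)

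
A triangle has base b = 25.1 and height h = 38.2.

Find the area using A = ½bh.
A = ½·b·h = ½·25.1·38.2 = ½·958.82 = 479.41

Area = 479.41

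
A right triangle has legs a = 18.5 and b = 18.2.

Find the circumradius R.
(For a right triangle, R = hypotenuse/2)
Hypotenuse c = √(a² + b²) = √(342.25 + 331.24) = √673.49 ≈ 25.9517
R = c/2 ≈ 25.9517/2 ≈ 12.9758

R = 12.98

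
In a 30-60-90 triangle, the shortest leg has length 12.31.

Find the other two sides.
In a 30-60-90 triangle the sides are in ratio 1 : √3 : 2 (short leg : long leg : hypotenuse).
Long leg = 12.31·√3 ≈ 12.31·1.73205 ≈ 21.3215
Hypotenuse = 2·12.31 = 24.62

Long leg = 12.31√3 = 21.32, Hypotenuse = 24.62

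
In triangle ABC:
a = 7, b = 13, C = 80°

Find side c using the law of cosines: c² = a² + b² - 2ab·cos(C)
c² = 7² + 13² − 2·7·13·cos(80°)
cos(80°) ≈ 0.173648
c² ≈ 49 + 169 − 182·(0.173648) ≈ 218 − 31.604 ≈ 186.396
c ≈ √186.396 ≈ 13.6527

c = 13.65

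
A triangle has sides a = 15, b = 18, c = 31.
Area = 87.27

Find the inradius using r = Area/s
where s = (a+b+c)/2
s = (15 + 18 + 31)/2 = 64/2 = 32
r = Area/s = 87.27/32 ≈ 2.72719

r = 2.727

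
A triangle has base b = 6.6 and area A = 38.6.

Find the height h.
A = ½·b·h  ⇒  h = 2A/b = 2·38.6/6.6 = 77.2/6.6 ≈ 11.697

h = 11.7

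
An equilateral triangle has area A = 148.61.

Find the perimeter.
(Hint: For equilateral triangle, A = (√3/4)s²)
A = (√3/4)s²  ⇒  s² = 4A/√3 = 4·148.61/√3 = 594.44/1.73205 ≈ 343.2
s ≈ √343.2 ≈ 18.5257
Perimeter = 3s ≈ 3·18.5257 ≈ 55.577

Perimeter = 55.58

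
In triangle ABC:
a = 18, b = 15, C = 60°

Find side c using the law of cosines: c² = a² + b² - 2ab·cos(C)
c² = 18² + 15² − 2·18·15·cos(60°)
cos(60°) ≈ 0.5
c² ≈ 324 + 225 − 540·(0.5) ≈ 549 − 270 ≈ 279
c ≈ √279 ≈ 16.7033

c = 16.7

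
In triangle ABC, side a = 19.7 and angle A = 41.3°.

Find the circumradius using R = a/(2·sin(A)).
R = a/(2·sin(A)) = 19.7/(2·sin(41.3°))
sin(41.3°) ≈ 0.660002
R ≈ 19.7/(2·0.660002) = 19.7/1.32 ≈ 14.9242

R = 14.92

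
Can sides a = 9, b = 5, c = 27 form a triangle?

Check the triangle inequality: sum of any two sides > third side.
a + b vs c: 9 + 5 = 14 ≤ 27  ✗
a + c vs b: 9 + 27 = 36 > 5  ✓
b + c vs a: 5 + 27 = 32 > 9  ✓

No: 9 + 5 = 14 is not > 27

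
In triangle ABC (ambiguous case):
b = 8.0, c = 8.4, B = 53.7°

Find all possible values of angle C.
b/sin(B) = c/sin(C)  ⇒  sin(C) = c·sin(B)/b = 8.4·sin(53.7°)/8.0
sin(53.7°) ≈ 0.805928
sin(C) ≈ 8.4·0.805928/8.0 ≈ 6.7698/8.0 ≈ 0.846225
Candidate 1: C₁ = arcsin(0.846225) ≈ 57.8034°  →  A = 180° − 53.7° − 57.8034° ≈ 68.4966° > 0, valid
Candidate 2: C₂ = 180° − C₁ ≈ 122.197°  →  A = 180° − 53.7° − 122.197° ≈ 4.10339° > 0, valid

C = 57.8° or C = 122.2° (two solutions)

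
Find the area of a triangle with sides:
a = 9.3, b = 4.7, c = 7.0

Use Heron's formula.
s = (9.3 + 4.7 + 7.0)/2 = 21/2 = 10.5
s − a = 1.2, s − b = 5.8, s − c = 3.5
s(s−a)(s−b)(s−c) = 10.5·1.2·5.8·3.5 ≈ 255.78
Area = √255.78 ≈ 15.9931

Area = 15.99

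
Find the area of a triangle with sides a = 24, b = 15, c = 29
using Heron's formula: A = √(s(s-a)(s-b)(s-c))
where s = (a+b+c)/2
s = (24 + 15 + 29)/2 = 68/2 = 34
s − a = 10, s − b = 19, s − c = 5
s(s−a)(s−b)(s−c) = 34·10·19·5 = 32300
Area = √32300 ≈ 179.722

s = 34.0, Area = 179.7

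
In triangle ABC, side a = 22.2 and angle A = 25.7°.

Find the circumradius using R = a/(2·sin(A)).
R = a/(2·sin(A)) = 22.2/(2·sin(25.7°))
sin(25.7°) ≈ 0.433659
R ≈ 22.2/(2·0.433659) = 22.2/0.867318 ≈ 25.5961

R = 25.6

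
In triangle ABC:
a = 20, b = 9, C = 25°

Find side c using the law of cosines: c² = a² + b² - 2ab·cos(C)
c² = 20² + 9² − 2·20·9·cos(25°)
cos(25°) ≈ 0.906308
c² ≈ 400 + 81 − 360·(0.906308) ≈ 481 − 326.271 ≈ 154.729
c ≈ √154.729 ≈ 12.439

c = 12.44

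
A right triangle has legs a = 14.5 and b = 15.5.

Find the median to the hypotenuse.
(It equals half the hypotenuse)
Hypotenuse c = √(a² + b²) = √(210.25 + 240.25) = √450.5 ≈ 21.225
Median to hypotenuse = c/2 ≈ 21.225/2 ≈ 10.6125

Median = 10.61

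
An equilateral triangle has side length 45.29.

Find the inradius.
r = Area/s with s the semi-perimeter.
Area = (√3/4)·45.29² = (√3/4)·2051.1841 ≈ 0.433013·2051.1841 ≈ 888.189
s = 3·45.29/2 = 67.935
r ≈ 888.189/67.935 ≈ 13.0741
(Equivalently r = side/(2√3) = 45.29/3.4641 ≈ 13.0741.)

r = 13.07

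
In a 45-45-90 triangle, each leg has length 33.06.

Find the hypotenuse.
In a 45-45-90 triangle the sides are in ratio 1 : 1 : √2, so hypotenuse = leg·√2.
Hypotenuse = 33.06·√2 ≈ 33.06·1.41421 ≈ 46.7539

Hypotenuse = 33.06√2 = 46.75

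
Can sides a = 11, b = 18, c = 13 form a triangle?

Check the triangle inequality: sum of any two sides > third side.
a + b vs c: 11 + 18 = 29 > 13  ✓
a + c vs b: 11 + 13 = 24 > 18  ✓
b + c vs a: 18 + 13 = 31 > 11  ✓

Yes, triangle inequality satisfied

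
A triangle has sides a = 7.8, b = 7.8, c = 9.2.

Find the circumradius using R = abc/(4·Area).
First find the area with Heron's formula.
s = (7.8 + 7.8 + 9.2)/2 = 12.4
Area = √(s(s−a)(s−b)(s−c)) = √(12.4·4.6·4.6·3.2) ≈ √839.629 ≈ 28.9763
abc = 7.8·7.8·9.2 = 559.728
R = abc/(4·Area) ≈ 559.728/(4·28.9763) = 559.728/115.905 ≈ 4.82918

R = 4.829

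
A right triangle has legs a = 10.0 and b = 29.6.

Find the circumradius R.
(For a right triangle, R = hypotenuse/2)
Hypotenuse c = √(a² + b²) = √(100 + 876.16) = √976.16 ≈ 31.2436
R = c/2 ≈ 31.2436/2 ≈ 15.6218

R = 15.62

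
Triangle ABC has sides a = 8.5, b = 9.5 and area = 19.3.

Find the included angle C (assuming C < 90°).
Area = ½·a·b·sin(C)  ⇒  sin(C) = 2·Area/(a·b) = 2·19.3/(8.5·9.5) = 38.6/80.75 ≈ 0.478019
C = arcsin(0.478019) ≈ 28.5561° (taking the acute solution since C < 90°)

C = 28.56°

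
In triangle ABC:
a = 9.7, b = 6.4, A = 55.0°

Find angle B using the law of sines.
a/sin(A) = b/sin(B)  ⇒  sin(B) = b·sin(A)/a = 6.4·sin(55.0°)/9.7
sin(55.0°) ≈ 0.819152
sin(B) ≈ 6.4·0.819152/9.7 ≈ 5.24257/9.7 ≈ 0.540471
B = arcsin(0.540471) ≈ 32.7157°
(Since b ≤ a we need B ≤ A, so the obtuse alternative 180° − 32.7157° ≈ 147.284° is rejected.)

B = 32.72°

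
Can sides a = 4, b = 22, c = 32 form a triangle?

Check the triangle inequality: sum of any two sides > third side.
a + b vs c: 4 + 22 = 26 ≤ 32  ✗
a + c vs b: 4 + 32 = 36 > 22  ✓
b + c vs a: 22 + 32 = 54 > 4  ✓

No: 4 + 22 = 26 is not > 32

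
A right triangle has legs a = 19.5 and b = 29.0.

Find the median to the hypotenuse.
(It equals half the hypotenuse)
Hypotenuse c = √(a² + b²) = √(380.25 + 841) = √1221.25 ≈ 34.9464
Median to hypotenuse = c/2 ≈ 34.9464/2 ≈ 17.4732

Median = 17.47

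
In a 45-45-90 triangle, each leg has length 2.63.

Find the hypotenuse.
In a 45-45-90 triangle the sides are in ratio 1 : 1 : √2, so hypotenuse = leg·√2.
Hypotenuse = 2.63·√2 ≈ 2.63·1.41421 ≈ 3.71938

Hypotenuse = 2.63√2 = 3.719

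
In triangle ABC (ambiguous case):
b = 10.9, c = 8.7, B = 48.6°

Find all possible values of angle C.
b/sin(B) = c/sin(C)  ⇒  sin(C) = c·sin(B)/b = 8.7·sin(48.6°)/10.9
sin(48.6°) ≈ 0.750111
sin(C) ≈ 8.7·0.750111/10.9 ≈ 6.52597/10.9 ≈ 0.598713
Candidate 1: C₁ = arcsin(0.598713) ≈ 36.7777°  →  A = 180° − 48.6° − 36.7777° ≈ 94.6223° > 0, valid
Candidate 2: C₂ = 180° − C₁ ≈ 143.222°  →  A = 180° − 48.6° − 143.222° ≈ -11.8223° ≤ 0, not a valid triangle

C = 36.78° (one solution)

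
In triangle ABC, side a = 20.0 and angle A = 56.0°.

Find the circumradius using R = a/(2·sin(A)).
R = a/(2·sin(A)) = 20.0/(2·sin(56.0°))
sin(56.0°) ≈ 0.829038
R ≈ 20.0/(2·0.829038) = 20.0/1.65808 ≈ 12.0622

R = 12.06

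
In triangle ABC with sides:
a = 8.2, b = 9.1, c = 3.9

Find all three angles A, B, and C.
Law of cosines for each angle (a² = 67.24, b² = 82.81, c² = 15.21):
cos(A) = (b² + c² − a²)/(2bc) = (82.81 + 15.21 − 67.24)/(2·9.1·3.9) = 30.78/70.98 ≈ 0.433643  ⇒  A ≈ 64.301°
cos(B) = (a² + c² − b²)/(2ac) = (67.24 + 15.21 − 82.81)/(2·8.2·3.9) = -0.36/63.96 ≈ -0.00562852  ⇒  B ≈ 90.3225°
cos(C) = (a² + b² − c²)/(2ab) = (67.24 + 82.81 − 15.21)/(2·8.2·9.1) = 134.84/149.24 ≈ 0.903511  ⇒  C ≈ 25.3765°
Check: A + B + C ≈ 180°

A = 64.3°, B = 90.32°, C = 25.38°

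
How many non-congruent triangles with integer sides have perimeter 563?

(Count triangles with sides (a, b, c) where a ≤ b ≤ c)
Let a ≤ b ≤ c with a + b + c = 563. The only binding inequality is a + b > c, i.e. 563 − c > c, so c < 563/2; and c ≥ 563/3 since c is the largest side.
So 188 ≤ c ≤ 281. For each c, b runs from ⌈(563 − c)/2⌉ up to c (then a = 563 − b − c satisfies 1 ≤ a ≤ b automatically), giving c − ⌈(563 − c)/2⌉ + 1 choices.
Summing over c: 1 + 3 + 4 + 6 + … + 139 + 141  (94 terms, c = 188, …, 281) = 6674
Check (closed form: nearest integer to p²/48 for even p, (p+3)²/48 for odd p): (563+3)²/48 = 566²/48 = 320356/48 ≈ 6674.08 → 6674

6674 triangles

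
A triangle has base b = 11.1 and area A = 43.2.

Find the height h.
A = ½·b·h  ⇒  h = 2A/b = 2·43.2/11.1 = 86.4/11.1 ≈ 7.78378

h = 7.784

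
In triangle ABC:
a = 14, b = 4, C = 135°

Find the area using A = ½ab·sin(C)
A = ½·a·b·sin(C) = ½·14·4·sin(135°)
sin(135°) ≈ 0.707107
A ≈ ½·56·0.707107 = 28·0.707107 ≈ 19.799

Area = 19.8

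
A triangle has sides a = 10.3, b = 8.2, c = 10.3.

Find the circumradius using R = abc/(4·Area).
First find the area with Heron's formula.
s = (10.3 + 8.2 + 10.3)/2 = 14.4
Area = √(s(s−a)(s−b)(s−c)) = √(14.4·4.1·6.2·4.1) ≈ √1500.8 ≈ 38.7401
abc = 10.3·8.2·10.3 = 869.938
R = abc/(4·Area) ≈ 869.938/(4·38.7401) = 869.938/154.96 ≈ 5.61393

R = 5.614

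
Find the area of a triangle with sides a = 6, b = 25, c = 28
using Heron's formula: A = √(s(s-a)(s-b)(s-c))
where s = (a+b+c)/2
s = (6 + 25 + 28)/2 = 59/2 = 29.5
s − a = 23.5, s − b = 4.5, s − c = 1.5
s(s−a)(s−b)(s−c) = 29.5·23.5·4.5·1.5 = 4679.4375
Area = √4679.4375 ≈ 68.4064

s = 29.5, Area = 68.41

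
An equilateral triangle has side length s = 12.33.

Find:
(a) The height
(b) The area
(a) The height splits the triangle into two 30-60-90 halves: h = s·√3/2 = 12.33·1.73205/2 ≈ 21.3562/2 ≈ 10.6781
(b) Area = (√3/4)·s² = (√3/4)·12.33² = (√3/4)·152.0289 ≈ 0.433013·152.0289 ≈ 65.8304

Height = 10.68, Area = 65.83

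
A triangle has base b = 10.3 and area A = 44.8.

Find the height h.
A = ½·b·h  ⇒  h = 2A/b = 2·44.8/10.3 = 89.6/10.3 ≈ 8.69903

h = 8.699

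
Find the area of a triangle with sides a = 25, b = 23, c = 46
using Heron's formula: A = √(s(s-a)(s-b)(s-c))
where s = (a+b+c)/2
s = (25 + 23 + 46)/2 = 94/2 = 47
s − a = 22, s − b = 24, s − c = 1
s(s−a)(s−b)(s−c) = 47·22·24·1 = 24816
Area = √24816 ≈ 157.531

s = 47.0, Area = 157.5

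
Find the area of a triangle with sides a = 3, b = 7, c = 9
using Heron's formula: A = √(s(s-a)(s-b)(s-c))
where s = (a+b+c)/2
s = (3 + 7 + 9)/2 = 19/2 = 9.5
s − a = 6.5, s − b = 2.5, s − c = 0.5
s(s−a)(s−b)(s−c) = 9.5·6.5·2.5·0.5 = 77.1875
Area = √77.1875 ≈ 8.78564

s = 9.5, Area = 8.786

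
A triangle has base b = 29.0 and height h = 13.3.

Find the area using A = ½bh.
A = ½·b·h = ½·29.0·13.3 = ½·385.7 = 192.85

Area = 192.85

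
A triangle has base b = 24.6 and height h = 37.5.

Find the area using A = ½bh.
A = ½·b·h = ½·24.6·37.5 = ½·922.5 = 461.25

Area = 461.25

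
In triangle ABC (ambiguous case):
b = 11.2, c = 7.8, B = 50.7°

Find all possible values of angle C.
b/sin(B) = c/sin(C)  ⇒  sin(C) = c·sin(B)/b = 7.8·sin(50.7°)/11.2
sin(50.7°) ≈ 0.77384
sin(C) ≈ 7.8·0.77384/11.2 ≈ 6.03595/11.2 ≈ 0.538924
Candidate 1: C₁ = arcsin(0.538924) ≈ 32.6105°  →  A = 180° − 50.7° − 32.6105° ≈ 96.6895° > 0, valid
Candidate 2: C₂ = 180° − C₁ ≈ 147.39°  →  A = 180° − 50.7° − 147.39° ≈ -18.0895° ≤ 0, not a valid triangle

C = 32.61° (one solution)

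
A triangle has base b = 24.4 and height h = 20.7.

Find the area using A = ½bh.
A = ½·b·h = ½·24.4·20.7 = ½·505.08 = 252.54

Area = 252.54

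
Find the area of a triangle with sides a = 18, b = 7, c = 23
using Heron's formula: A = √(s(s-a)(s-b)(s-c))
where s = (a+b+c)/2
s = (18 + 7 + 23)/2 = 48/2 = 24
s − a = 6, s − b = 17, s − c = 1
s(s−a)(s−b)(s−c) = 24·6·17·1 = 2448
Area = √2448 ≈ 49.4773

s = 24.0, Area = 49.48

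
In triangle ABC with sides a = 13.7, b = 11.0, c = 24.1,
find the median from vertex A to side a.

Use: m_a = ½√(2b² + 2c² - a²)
m_a = ½√(2·11.0² + 2·24.1² − 13.7²) = ½√(2·121 + 2·580.81 − 187.69) = ½√(242 + 1161.62 − 187.69) = ½√1215.93
√1215.93 ≈ 34.8702, so m_a ≈ 17.4351

m_a = 17.44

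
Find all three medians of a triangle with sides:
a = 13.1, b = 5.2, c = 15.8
Median formula: m_a = ½√(2b² + 2c² − a²) (and cyclically). a² = 171.61, b² = 27.04, c² = 249.64.
m_a = ½√(2·27.04 + 2·249.64 − 171.61) = ½√381.75 ≈ ½·19.5384 ≈ 9.76921
m_b = ½√(2·171.61 + 2·249.64 − 27.04) = ½√815.46 ≈ ½·28.5563 ≈ 14.2781
m_c = ½√(2·171.61 + 2·27.04 − 249.64) = ½√147.66 ≈ ½·12.1515 ≈ 6.07577

m_a = 9.769, m_b = 14.28, m_c = 6.076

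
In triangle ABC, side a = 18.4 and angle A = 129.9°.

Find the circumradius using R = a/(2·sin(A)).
R = a/(2·sin(A)) = 18.4/(2·sin(129.9°))
sin(129.9°) ≈ 0.767165
R ≈ 18.4/(2·0.767165) = 18.4/1.53433 ≈ 11.9922

R = 11.99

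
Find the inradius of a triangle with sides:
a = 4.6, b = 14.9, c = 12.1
r = Area/s where s is the semi-perimeter.
s = (4.6 + 14.9 + 12.1)/2 = 31.6/2 = 15.8
Area = √(s(s−a)(s−b)(s−c)) = √(15.8·11.2·0.9·3.7) ≈ √589.277 ≈ 24.275
r ≈ 24.275/15.8 ≈ 1.53639

r = 1.536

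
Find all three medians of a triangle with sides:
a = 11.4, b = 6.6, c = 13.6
Median formula: m_a = ½√(2b² + 2c² − a²) (and cyclically). a² = 129.96, b² = 43.56, c² = 184.96.
m_a = ½√(2·43.56 + 2·184.96 − 129.96) = ½√327.08 ≈ ½·18.0854 ≈ 9.04268
m_b = ½√(2·129.96 + 2·184.96 − 43.56) = ½√586.28 ≈ ½·24.2132 ≈ 12.1066
m_c = ½√(2·129.96 + 2·43.56 − 184.96) = ½√162.08 ≈ ½·12.7311 ≈ 6.36553

m_a = 9.043, m_b = 12.11, m_c = 6.366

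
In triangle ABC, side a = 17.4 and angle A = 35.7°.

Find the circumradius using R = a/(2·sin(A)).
R = a/(2·sin(A)) = 17.4/(2·sin(35.7°))
sin(35.7°) ≈ 0.583541
R ≈ 17.4/(2·0.583541) = 17.4/1.16708 ≈ 14.909

R = 14.91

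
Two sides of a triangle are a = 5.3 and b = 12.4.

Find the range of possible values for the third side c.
Triangle inequality: |a − b| < c < a + b
|a − b| = |5.3 − 12.4| = 7.1
a + b = 5.3 + 12.4 = 17.7

7.1 < c < 17.7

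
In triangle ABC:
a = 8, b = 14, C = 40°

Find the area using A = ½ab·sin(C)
A = ½·a·b·sin(C) = ½·8·14·sin(40°)
sin(40°) ≈ 0.642788
A ≈ ½·112·0.642788 = 56·0.642788 ≈ 35.9961

Area = 36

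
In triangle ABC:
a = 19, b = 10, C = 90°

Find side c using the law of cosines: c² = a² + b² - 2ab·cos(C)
c² = 19² + 10² − 2·19·10·cos(90°)
cos(90°) ≈ 0
c² ≈ 361 + 100 − 380·(0) ≈ 461 − 0 ≈ 461
c ≈ √461 ≈ 21.4709

c = 21.47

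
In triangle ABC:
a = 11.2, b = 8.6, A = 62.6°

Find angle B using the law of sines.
a/sin(A) = b/sin(B)  ⇒  sin(B) = b·sin(A)/a = 8.6·sin(62.6°)/11.2
sin(62.6°) ≈ 0.887815
sin(B) ≈ 8.6·0.887815/11.2 ≈ 7.63521/11.2 ≈ 0.681715
B = arcsin(0.681715) ≈ 42.9778°
(Since b ≤ a we need B ≤ A, so the obtuse alternative 180° − 42.9778° ≈ 137.022° is rejected.)

B = 42.98°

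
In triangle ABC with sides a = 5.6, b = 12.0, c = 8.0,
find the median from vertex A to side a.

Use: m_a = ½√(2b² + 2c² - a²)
m_a = ½√(2·12.0² + 2·8.0² − 5.6²) = ½√(2·144 + 2·64 − 31.36) = ½√(288 + 128 − 31.36) = ½√384.64
√384.64 ≈ 19.6122, so m_a ≈ 9.80612

m_a = 9.806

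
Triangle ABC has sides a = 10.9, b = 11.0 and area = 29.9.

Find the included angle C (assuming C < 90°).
Area = ½·a·b·sin(C)  ⇒  sin(C) = 2·Area/(a·b) = 2·29.9/(10.9·11.0) = 59.8/119.9 ≈ 0.498749
C = arcsin(0.498749) ≈ 29.9173° (taking the acute solution since C < 90°)

C = 29.92°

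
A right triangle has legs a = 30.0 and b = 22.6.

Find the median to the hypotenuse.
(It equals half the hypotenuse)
Hypotenuse c = √(a² + b²) = √(900 + 510.76) = √1410.76 ≈ 37.5601
Median to hypotenuse = c/2 ≈ 37.5601/2 ≈ 18.78

Median = 18.78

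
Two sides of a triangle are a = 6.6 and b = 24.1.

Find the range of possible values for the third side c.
Triangle inequality: |a − b| < c < a + b
|a − b| = |6.6 − 24.1| = 17.5
a + b = 6.6 + 24.1 = 30.7

17.5 < c < 30.7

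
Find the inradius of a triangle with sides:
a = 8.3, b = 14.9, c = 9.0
r = Area/s where s is the semi-perimeter.
s = (8.3 + 14.9 + 9.0)/2 = 32.2/2 = 16.1
Area = √(s(s−a)(s−b)(s−c)) = √(16.1·7.8·1.2·7.1) ≈ √1069.94 ≈ 32.71
r ≈ 32.71/16.1 ≈ 2.03167

r = 2.032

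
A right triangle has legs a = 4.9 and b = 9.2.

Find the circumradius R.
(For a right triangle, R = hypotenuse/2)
Hypotenuse c = √(a² + b²) = √(24.01 + 84.64) = √108.65 ≈ 10.4235
R = c/2 ≈ 10.4235/2 ≈ 5.21177

R = 5.212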